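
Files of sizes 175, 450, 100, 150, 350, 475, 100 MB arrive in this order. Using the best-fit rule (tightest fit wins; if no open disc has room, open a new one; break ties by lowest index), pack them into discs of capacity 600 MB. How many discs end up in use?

4

  175 → disc 1 (new)  [load 175/600]
  450 → disc 2 (new)  [load 450/600]
  100 → disc 2  [load 550/600]
  150 → disc 1  [load 325/600]
  350 → disc 3 (new)  [load 350/600]
  475 → disc 4 (new)  [load 475/600]
  100 → disc 4  [load 575/600]
4 discs opened.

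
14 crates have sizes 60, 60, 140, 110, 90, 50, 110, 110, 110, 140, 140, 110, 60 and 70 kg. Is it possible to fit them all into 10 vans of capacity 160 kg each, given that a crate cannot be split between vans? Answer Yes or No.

No

Total = 1360 kg; ⌈1360/160⌉ = 9.
The bound of 9 does not rule out 10, but exhaustive search shows no assignment into 10 vans of capacity 160 kg exists — the minimum is 11.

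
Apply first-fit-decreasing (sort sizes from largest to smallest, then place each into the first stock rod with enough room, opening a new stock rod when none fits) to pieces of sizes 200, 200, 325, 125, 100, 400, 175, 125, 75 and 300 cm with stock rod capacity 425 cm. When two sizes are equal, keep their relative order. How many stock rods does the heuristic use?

Sorted descending: 400, 325, 300, 200, 200, 175, 125, 125, 100, 75.
  400 → stock rod 1 (new)  [load 400/425]
  325 → stock rod 2 (new)  [load 325/425]
  300 → stock rod 3 (new)  [load 300/425]
  200 → stock rod 4 (new)  [load 200/425]
  200 → stock rod 4  [load 400/425]
  175 → stock rod 5 (new)  [load 175/425]
  125 → stock rod 3  [load 425/425]
  125 → stock rod 5  [load 300/425]
  100 → stock rod 2  [load 425/425]
  75 → stock rod 5  [load 375/425]
5 stock rods opened.

5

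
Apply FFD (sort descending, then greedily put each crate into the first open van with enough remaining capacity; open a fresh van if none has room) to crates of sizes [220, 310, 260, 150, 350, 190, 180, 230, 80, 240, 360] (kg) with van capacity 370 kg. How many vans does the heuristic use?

Sorted descending: 360, 350, 310, 260, 240, 230, 220, 190, 180, 150, 80.
  360 → van 1 (new)  [load 360/370]
  350 → van 2 (new)  [load 350/370]
  310 → van 3 (new)  [load 310/370]
  260 → van 4 (new)  [load 260/370]
  240 → van 5 (new)  [load 240/370]
  230 → van 6 (new)  [load 230/370]
  220 → van 7 (new)  [load 220/370]
  190 → van 8 (new)  [load 190/370]
  180 → van 8  [load 370/370]
  150 → van 7  [load 370/370]
  80 → van 4  [load 340/370]
8 vans opened.

8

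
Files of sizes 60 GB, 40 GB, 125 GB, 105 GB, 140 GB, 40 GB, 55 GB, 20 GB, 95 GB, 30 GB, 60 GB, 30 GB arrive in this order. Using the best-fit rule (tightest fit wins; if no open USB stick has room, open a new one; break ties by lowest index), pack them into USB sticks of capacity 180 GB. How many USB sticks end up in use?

5

  60 → USB stick 1 (new)  [load 60/180]
  40 → USB stick 1  [load 100/180]
  125 → USB stick 2 (new)  [load 125/180]
  105 → USB stick 3 (new)  [load 105/180]
  140 → USB stick 4 (new)  [load 140/180]
  40 → USB stick 4  [load 180/180]
  55 → USB stick 2  [load 180/180]
  20 → USB stick 3  [load 125/180]
  95 → USB stick 5 (new)  [load 95/180]
  30 → USB stick 3  [load 155/180]
  60 → USB stick 1  [load 160/180]
  30 → USB stick 5  [load 125/180]
5 USB sticks opened.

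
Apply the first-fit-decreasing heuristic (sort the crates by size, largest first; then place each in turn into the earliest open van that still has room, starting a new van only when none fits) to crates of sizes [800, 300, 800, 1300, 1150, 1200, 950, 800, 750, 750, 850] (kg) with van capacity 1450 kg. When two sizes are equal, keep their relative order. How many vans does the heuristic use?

10

Sorted descending: 1300, 1200, 1150, 950, 850, 800, 800, 800, 750, 750, 300.
  1300 → van 1 (new)  [load 1300/1450]
  1200 → van 2 (new)  [load 1200/1450]
  1150 → van 3 (new)  [load 1150/1450]
  950 → van 4 (new)  [load 950/1450]
  850 → van 5 (new)  [load 850/1450]
  800 → van 6 (new)  [load 800/1450]
  800 → van 7 (new)  [load 800/1450]
  800 → van 8 (new)  [load 800/1450]
  750 → van 9 (new)  [load 750/1450]
  750 → van 10 (new)  [load 750/1450]
  300 → van 3  [load 1450/1450]
10 vans opened.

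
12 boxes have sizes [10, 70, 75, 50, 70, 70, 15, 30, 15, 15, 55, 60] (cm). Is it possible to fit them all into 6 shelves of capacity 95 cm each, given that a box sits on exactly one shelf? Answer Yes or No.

No

Total = 535 cm; ⌈535/95⌉ = 6.
7 boxes each exceed half the capacity and cannot share a shelf, forcing at least 7 shelves.
At least 7 shelves are required, but only 6 are allowed.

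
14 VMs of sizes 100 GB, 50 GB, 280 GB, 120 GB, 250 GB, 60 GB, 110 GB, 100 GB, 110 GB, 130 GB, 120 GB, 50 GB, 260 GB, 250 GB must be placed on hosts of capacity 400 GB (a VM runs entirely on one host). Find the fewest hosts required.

Total = 280 + 260 + 250 + 250 + 130 + 120 + 120 + 110 + 110 + 100 + 100 + 60 + 50 + 50 = 1990 GB.
Lower bound: ⌈1990/400⌉ = 5 hosts.
A packing using 5 hosts:
  host 1: 280 + 120 = 400
  host 2: 260 + 130 = 390
  host 3: 250 + 100 + 50 = 400
  host 4: 250 + 100 + 50 = 400
  host 5: 120 + 110 + 110 + 60 = 400
This matches the lower bound, so 5 is optimal.

5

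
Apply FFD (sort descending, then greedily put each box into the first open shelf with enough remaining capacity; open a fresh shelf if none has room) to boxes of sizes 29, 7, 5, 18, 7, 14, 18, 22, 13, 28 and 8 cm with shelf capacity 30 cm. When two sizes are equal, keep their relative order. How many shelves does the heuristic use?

Sorted descending: 29, 28, 22, 18, 18, 14, 13, 8, 7, 7, 5.
  29 → shelf 1 (new)  [load 29/30]
  28 → shelf 2 (new)  [load 28/30]
  22 → shelf 3 (new)  [load 22/30]
  18 → shelf 4 (new)  [load 18/30]
  18 → shelf 5 (new)  [load 18/30]
  14 → shelf 6 (new)  [load 14/30]
  13 → shelf 6  [load 27/30]
  8 → shelf 3  [load 30/30]
  7 → shelf 4  [load 25/30]
  7 → shelf 5  [load 25/30]
  5 → shelf 4  [load 30/30]
6 shelves opened.

6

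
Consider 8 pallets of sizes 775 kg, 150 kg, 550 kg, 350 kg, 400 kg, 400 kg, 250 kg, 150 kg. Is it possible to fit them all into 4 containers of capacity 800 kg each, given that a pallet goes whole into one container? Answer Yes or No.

Yes

A valid assignment using 4 containers:
  container 1: 775 = 775
  container 2: 550 + 250 = 800
  container 3: 400 + 400 = 800
  container 4: 350 + 150 + 150 = 650
Every load is within 800 kg, so 4 containers suffice.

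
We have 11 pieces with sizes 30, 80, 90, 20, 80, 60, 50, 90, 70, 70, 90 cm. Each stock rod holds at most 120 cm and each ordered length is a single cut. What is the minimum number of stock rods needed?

8

Total = 90 + 90 + 90 + 80 + 80 + 70 + 70 + 60 + 50 + 30 + 20 = 730 cm.
Lower bound: ⌈730/120⌉ = 7 stock rods.
A packing using 8 stock rods:
  stock rod 1: 90 + 30 = 120
  stock rod 2: 90 + 20 = 110
  stock rod 3: 90 = 90
  stock rod 4: 80 = 80
  stock rod 5: 80 = 80
  stock rod 6: 70 + 50 = 120
  stock rod 7: 70 = 70
  stock rod 8: 60 = 60
No arrangement into 7 stock rods stays within capacity, so 8 is optimal.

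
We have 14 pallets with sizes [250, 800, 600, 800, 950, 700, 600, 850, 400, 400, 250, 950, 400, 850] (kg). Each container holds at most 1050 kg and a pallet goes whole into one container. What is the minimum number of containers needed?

Total = 950 + 950 + 850 + 850 + 800 + 800 + 700 + 600 + 600 + 400 + 400 + 400 + 250 + 250 = 8800 kg.
Lower bound: ⌈8800/1050⌉ = 9 containers.
A packing using 10 containers:
  container 1: 950 = 950
  container 2: 950 = 950
  container 3: 850 = 850
  container 4: 850 = 850
  container 5: 800 + 250 = 1050
  container 6: 800 + 250 = 1050
  container 7: 700 = 700
  container 8: 600 + 400 = 1000
  container 9: 600 + 400 = 1000
  container 10: 400 = 400
No arrangement into 9 containers stays within capacity, so 10 is optimal.

10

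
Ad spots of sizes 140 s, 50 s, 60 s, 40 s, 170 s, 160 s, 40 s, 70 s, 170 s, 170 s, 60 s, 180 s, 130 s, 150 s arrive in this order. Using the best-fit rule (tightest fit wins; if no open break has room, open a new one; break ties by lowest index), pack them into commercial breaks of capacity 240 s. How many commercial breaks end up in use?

8

  140 → break 1 (new)  [load 140/240]
  50 → break 1  [load 190/240]
  60 → break 2 (new)  [load 60/240]
  40 → break 1  [load 230/240]
  170 → break 2  [load 230/240]
  160 → break 3 (new)  [load 160/240]
  40 → break 3  [load 200/240]
  70 → break 4 (new)  [load 70/240]
  170 → break 4  [load 240/240]
  170 → break 5 (new)  [load 170/240]
  60 → break 5  [load 230/240]
  180 → break 6 (new)  [load 180/240]
  130 → break 7 (new)  [load 130/240]
  150 → break 8 (new)  [load 150/240]
8 commercial breaks opened.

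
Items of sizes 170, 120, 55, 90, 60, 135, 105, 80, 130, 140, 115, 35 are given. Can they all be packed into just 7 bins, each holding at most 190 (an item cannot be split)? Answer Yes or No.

No

Total = 1235; ⌈1235/190⌉ = 7.
The bound of 7 does not rule out 7, but exhaustive search shows no assignment into 7 bins of capacity 190 exists — the minimum is 8.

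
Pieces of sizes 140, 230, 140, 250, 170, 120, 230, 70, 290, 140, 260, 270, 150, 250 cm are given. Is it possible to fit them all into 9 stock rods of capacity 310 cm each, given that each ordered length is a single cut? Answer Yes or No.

Total = 2710 cm; ⌈2710/310⌉ = 9.
The bound of 9 does not rule out 9, but exhaustive search shows no assignment into 9 stock rods of capacity 310 cm exists — the minimum is 10.

No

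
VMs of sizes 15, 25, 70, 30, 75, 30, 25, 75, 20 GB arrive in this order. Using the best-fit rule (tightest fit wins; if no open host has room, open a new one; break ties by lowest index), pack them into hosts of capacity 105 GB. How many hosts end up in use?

4

  15 → host 1 (new)  [load 15/105]
  25 → host 1  [load 40/105]
  70 → host 2 (new)  [load 70/105]
  30 → host 2  [load 100/105]
  75 → host 3 (new)  [load 75/105]
  30 → host 3  [load 105/105]
  25 → host 1  [load 65/105]
  75 → host 4 (new)  [load 75/105]
  20 → host 4  [load 95/105]
4 hosts opened.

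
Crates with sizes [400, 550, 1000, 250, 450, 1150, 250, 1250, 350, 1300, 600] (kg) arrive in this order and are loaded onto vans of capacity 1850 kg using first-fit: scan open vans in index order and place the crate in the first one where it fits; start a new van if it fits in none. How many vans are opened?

  400 → van 1 (new)  [load 400/1850]
  550 → van 1  [load 950/1850]
  1000 → van 2 (new)  [load 1000/1850]
  250 → van 1  [load 1200/1850]
  450 → van 1  [load 1650/1850]
  1150 → van 3 (new)  [load 1150/1850]
  250 → van 2  [load 1250/1850]
  1250 → van 4 (new)  [load 1250/1850]
  350 → van 2  [load 1600/1850]
  1300 → van 5 (new)  [load 1300/1850]
  600 → van 3  [load 1750/1850]
5 vans opened.

5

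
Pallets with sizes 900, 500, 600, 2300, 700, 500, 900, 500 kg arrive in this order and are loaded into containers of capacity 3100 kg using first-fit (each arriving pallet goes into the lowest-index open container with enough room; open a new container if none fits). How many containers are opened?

  900 → container 1 (new)  [load 900/3100]
  500 → container 1  [load 1400/3100]
  600 → container 1  [load 2000/3100]
  2300 → container 2 (new)  [load 2300/3100]
  700 → container 1  [load 2700/3100]
  500 → container 2  [load 2800/3100]
  900 → container 3 (new)  [load 900/3100]
  500 → container 3  [load 1400/3100]
3 containers opened.

3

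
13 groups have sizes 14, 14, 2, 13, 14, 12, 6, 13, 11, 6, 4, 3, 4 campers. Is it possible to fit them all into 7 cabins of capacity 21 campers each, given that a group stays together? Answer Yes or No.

Yes

A valid assignment using 7 cabins:
  cabin 1: 14 + 6 = 20
  cabin 2: 14 + 6 = 20
  cabin 3: 14 + 4 + 3 = 21
  cabin 4: 13 + 4 + 2 = 19
  cabin 5: 13 = 13
  cabin 6: 12 = 12
  cabin 7: 11 = 11
Every load is within 21 campers, so 7 cabins suffice.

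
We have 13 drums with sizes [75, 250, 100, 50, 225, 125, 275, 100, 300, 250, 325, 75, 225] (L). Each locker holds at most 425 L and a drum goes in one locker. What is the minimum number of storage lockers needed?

Total = 325 + 300 + 275 + 250 + 250 + 225 + 225 + 125 + 100 + 100 + 75 + 75 + 50 = 2375 L.
Lower bound: ⌈2375/425⌉ = 6 storage lockers.
Also, 7 drums each exceed 425/2 L, and no two of those can share a locker, so at least 7 storage lockers are needed.
A packing using 7 storage lockers:
  locker 1: 325 + 100 = 425
  locker 2: 300 + 125 = 425
  locker 3: 275 + 100 + 50 = 425
  locker 4: 250 + 75 + 75 = 400
  locker 5: 250 = 250
  locker 6: 225 = 225
  locker 7: 225 = 225
This matches the lower bound, so 7 is optimal.

7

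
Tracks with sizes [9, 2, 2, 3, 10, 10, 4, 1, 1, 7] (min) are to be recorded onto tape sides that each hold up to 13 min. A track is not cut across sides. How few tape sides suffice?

4

Total = 10 + 10 + 9 + 7 + 4 + 3 + 2 + 2 + 1 + 1 = 49 min.
Lower bound: ⌈49/13⌉ = 4 tape sides.
A packing using 4 tape sides:
  side 1: 10 + 3 = 13
  side 2: 10 + 2 + 1 = 13
  side 3: 9 + 4 = 13
  side 4: 7 + 2 + 1 = 10
This matches the lower bound, so 4 is optimal.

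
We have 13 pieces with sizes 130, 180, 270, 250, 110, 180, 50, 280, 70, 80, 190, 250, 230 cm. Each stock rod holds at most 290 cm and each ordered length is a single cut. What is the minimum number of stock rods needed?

9

Total = 280 + 270 + 250 + 250 + 230 + 190 + 180 + 180 + 130 + 110 + 80 + 70 + 50 = 2270 cm.
Lower bound: ⌈2270/290⌉ = 8 stock rods.
A packing using 9 stock rods:
  stock rod 1: 280 = 280
  stock rod 2: 270 = 270
  stock rod 3: 250 = 250
  stock rod 4: 250 = 250
  stock rod 5: 230 + 50 = 280
  stock rod 6: 190 + 80 = 270
  stock rod 7: 180 + 110 = 290
  stock rod 8: 180 + 70 = 250
  stock rod 9: 130 = 130
No arrangement into 8 stock rods stays within capacity, so 9 is optimal.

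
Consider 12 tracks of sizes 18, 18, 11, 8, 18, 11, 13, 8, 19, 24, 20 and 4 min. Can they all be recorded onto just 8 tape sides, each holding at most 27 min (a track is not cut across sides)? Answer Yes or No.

A valid assignment using 8 tape sides:
  side 1: 24 = 24
  side 2: 20 + 4 = 24
  side 3: 19 + 8 = 27
  side 4: 18 + 8 = 26
  side 5: 18 = 18
  side 6: 18 = 18
  side 7: 13 + 11 = 24
  side 8: 11 = 11
Every load is within 27 min, so 8 tape sides suffice.

Yes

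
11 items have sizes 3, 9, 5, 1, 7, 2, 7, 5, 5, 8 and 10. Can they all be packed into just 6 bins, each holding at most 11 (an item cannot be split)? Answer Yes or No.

Total = 62; ⌈62/11⌉ = 6.
The bound of 6 does not rule out 6, but exhaustive search shows no assignment into 6 bins of capacity 11 exists — the minimum is 7.

No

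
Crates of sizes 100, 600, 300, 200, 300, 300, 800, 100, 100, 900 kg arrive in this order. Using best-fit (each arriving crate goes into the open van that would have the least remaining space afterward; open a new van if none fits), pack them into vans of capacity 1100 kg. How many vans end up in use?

4

  100 → van 1 (new)  [load 100/1100]
  600 → van 1  [load 700/1100]
  300 → van 1  [load 1000/1100]
  200 → van 2 (new)  [load 200/1100]
  300 → van 2  [load 500/1100]
  300 → van 2  [load 800/1100]
  800 → van 3 (new)  [load 800/1100]
  100 → van 1  [load 1100/1100]
  100 → van 2  [load 900/1100]
  900 → van 4 (new)  [load 900/1100]
4 vans opened.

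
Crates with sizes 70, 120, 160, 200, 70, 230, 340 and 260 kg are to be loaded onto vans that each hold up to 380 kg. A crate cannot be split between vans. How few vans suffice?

Total = 340 + 260 + 230 + 200 + 160 + 120 + 70 + 70 = 1450 kg.
Lower bound: ⌈1450/380⌉ = 4 vans.
A packing using 4 vans:
  van 1: 340 = 340
  van 2: 260 + 120 = 380
  van 3: 230 + 70 + 70 = 370
  van 4: 200 + 160 = 360
This matches the lower bound, so 4 is optimal.

4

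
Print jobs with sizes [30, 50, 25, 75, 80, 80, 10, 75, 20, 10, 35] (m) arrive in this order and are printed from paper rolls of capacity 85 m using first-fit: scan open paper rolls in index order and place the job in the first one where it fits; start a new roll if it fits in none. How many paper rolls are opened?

  30 → roll 1 (new)  [load 30/85]
  50 → roll 1  [load 80/85]
  25 → roll 2 (new)  [load 25/85]
  75 → roll 3 (new)  [load 75/85]
  80 → roll 4 (new)  [load 80/85]
  80 → roll 5 (new)  [load 80/85]
  10 → roll 2  [load 35/85]
  75 → roll 6 (new)  [load 75/85]
  20 → roll 2  [load 55/85]
  10 → roll 2  [load 65/85]
  35 → roll 7 (new)  [load 35/85]
7 paper rolls opened.

7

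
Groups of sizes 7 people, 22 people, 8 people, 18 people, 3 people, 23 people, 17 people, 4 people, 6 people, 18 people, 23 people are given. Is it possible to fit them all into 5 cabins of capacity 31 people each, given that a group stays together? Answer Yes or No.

No

Total = 149 people; ⌈149/31⌉ = 5.
6 groups each exceed half the capacity and cannot share a cabin, forcing at least 6 cabins.
At least 6 cabins are required, but only 5 are allowed.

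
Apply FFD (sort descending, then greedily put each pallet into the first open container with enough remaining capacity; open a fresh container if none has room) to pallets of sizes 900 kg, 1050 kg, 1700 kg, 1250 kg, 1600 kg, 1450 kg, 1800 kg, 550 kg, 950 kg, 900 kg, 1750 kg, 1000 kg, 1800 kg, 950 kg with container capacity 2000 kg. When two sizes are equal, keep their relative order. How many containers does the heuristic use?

10

Sorted descending: 1800, 1800, 1750, 1700, 1600, 1450, 1250, 1050, 1000, 950, 950, 900, 900, 550.
  1800 → container 1 (new)  [load 1800/2000]
  1800 → container 2 (new)  [load 1800/2000]
  1750 → container 3 (new)  [load 1750/2000]
  1700 → container 4 (new)  [load 1700/2000]
  1600 → container 5 (new)  [load 1600/2000]
  1450 → container 6 (new)  [load 1450/2000]
  1250 → container 7 (new)  [load 1250/2000]
  1050 → container 8 (new)  [load 1050/2000]
  1000 → container 9 (new)  [load 1000/2000]
  950 → container 8  [load 2000/2000]
  950 → container 9  [load 1950/2000]
  900 → container 10 (new)  [load 900/2000]
  900 → container 10  [load 1800/2000]
  550 → container 6  [load 2000/2000]
10 containers opened.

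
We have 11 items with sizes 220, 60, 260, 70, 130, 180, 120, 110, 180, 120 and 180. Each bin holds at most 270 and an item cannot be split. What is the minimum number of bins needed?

Total = 260 + 220 + 180 + 180 + 180 + 130 + 120 + 120 + 110 + 70 + 60 = 1630.
Lower bound: ⌈1630/270⌉ = 7 bins.
A packing using 7 bins:
  bin 1: 260 = 260
  bin 2: 220 = 220
  bin 3: 180 + 70 = 250
  bin 4: 180 + 60 = 240
  bin 5: 180 = 180
  bin 6: 130 + 120 = 250
  bin 7: 120 + 110 = 230
This matches the lower bound, so 7 is optimal.

7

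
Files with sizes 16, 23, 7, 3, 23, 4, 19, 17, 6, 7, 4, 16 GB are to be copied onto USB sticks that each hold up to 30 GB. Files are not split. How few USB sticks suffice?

Total = 23 + 23 + 19 + 17 + 16 + 16 + 7 + 7 + 6 + 4 + 4 + 3 = 145 GB.
Lower bound: ⌈145/30⌉ = 5 USB sticks.
Also, 6 files each exceed 15 GB, and no two of those can share a USB stick, so at least 6 USB sticks are needed.
A packing using 6 USB sticks:
  USB stick 1: 23 + 7 = 30
  USB stick 2: 23 + 7 = 30
  USB stick 3: 19 + 6 + 4 = 29
  USB stick 4: 17 + 4 + 3 = 24
  USB stick 5: 16 = 16
  USB stick 6: 16 = 16
This matches the lower bound, so 6 is optimal.

6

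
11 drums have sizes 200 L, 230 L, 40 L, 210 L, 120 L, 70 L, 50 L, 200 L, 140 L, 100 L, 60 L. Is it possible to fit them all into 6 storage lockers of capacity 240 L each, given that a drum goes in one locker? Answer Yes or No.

No

Total = 1420 L; ⌈1420/240⌉ = 6.
The bound of 6 does not rule out 6, but exhaustive search shows no assignment into 6 storage lockers of capacity 240 L exists — the minimum is 7.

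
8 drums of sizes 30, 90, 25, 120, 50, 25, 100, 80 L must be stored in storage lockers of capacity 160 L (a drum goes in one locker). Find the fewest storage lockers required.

Total = 120 + 100 + 90 + 80 + 50 + 30 + 25 + 25 = 520 L.
Lower bound: ⌈520/160⌉ = 4 storage lockers.
A packing using 4 storage lockers:
  locker 1: 120 + 30 = 150
  locker 2: 100 + 50 = 150
  locker 3: 90 + 25 + 25 = 140
  locker 4: 80 = 80
This matches the lower bound, so 4 is optimal.

4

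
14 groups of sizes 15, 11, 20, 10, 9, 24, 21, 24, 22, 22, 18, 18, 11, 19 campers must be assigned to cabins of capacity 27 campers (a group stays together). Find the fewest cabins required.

Total = 24 + 24 + 22 + 22 + 21 + 20 + 19 + 18 + 18 + 15 + 11 + 11 + 10 + 9 = 244 campers.
Lower bound: ⌈244/27⌉ = 10 cabins.
A packing using 11 cabins:
  cabin 1: 24 = 24
  cabin 2: 24 = 24
  cabin 3: 22 = 22
  cabin 4: 22 = 22
  cabin 5: 21 = 21
  cabin 6: 20 = 20
  cabin 7: 19 = 19
  cabin 8: 18 + 9 = 27
  cabin 9: 18 = 18
  cabin 10: 15 + 11 = 26
  cabin 11: 11 + 10 = 21
No arrangement into 10 cabins stays within capacity, so 11 is optimal.

11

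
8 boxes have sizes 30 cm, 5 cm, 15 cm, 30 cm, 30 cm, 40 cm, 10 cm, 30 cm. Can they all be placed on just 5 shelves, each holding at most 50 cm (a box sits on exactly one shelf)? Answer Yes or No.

Yes

A valid assignment using 5 shelves:
  shelf 1: 40 + 10 = 50
  shelf 2: 30 + 15 + 5 = 50
  shelf 3: 30 = 30
  shelf 4: 30 = 30
  shelf 5: 30 = 30
Every load is within 50 cm, so 5 shelves suffice.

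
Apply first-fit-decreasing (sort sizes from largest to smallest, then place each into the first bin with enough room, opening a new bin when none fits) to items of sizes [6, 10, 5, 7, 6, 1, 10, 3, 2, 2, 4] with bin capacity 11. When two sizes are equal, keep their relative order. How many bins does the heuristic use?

Sorted descending: 10, 10, 7, 6, 6, 5, 4, 3, 2, 2, 1.
  10 → bin 1 (new)  [load 10/11]
  10 → bin 2 (new)  [load 10/11]
  7 → bin 3 (new)  [load 7/11]
  6 → bin 4 (new)  [load 6/11]
  6 → bin 5 (new)  [load 6/11]
  5 → bin 4  [load 11/11]
  4 → bin 3  [load 11/11]
  3 → bin 5  [load 9/11]
  2 → bin 5  [load 11/11]
  2 → bin 6 (new)  [load 2/11]
  1 → bin 1  [load 11/11]
6 bins opened.

6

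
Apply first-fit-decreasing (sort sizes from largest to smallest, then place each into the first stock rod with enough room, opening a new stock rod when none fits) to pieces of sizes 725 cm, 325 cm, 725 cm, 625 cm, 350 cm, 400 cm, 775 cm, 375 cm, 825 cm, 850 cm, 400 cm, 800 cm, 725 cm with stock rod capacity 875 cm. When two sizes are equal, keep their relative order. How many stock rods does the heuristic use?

Sorted descending: 850, 825, 800, 775, 725, 725, 725, 625, 400, 400, 375, 350, 325.
  850 → stock rod 1 (new)  [load 850/875]
  825 → stock rod 2 (new)  [load 825/875]
  800 → stock rod 3 (new)  [load 800/875]
  775 → stock rod 4 (new)  [load 775/875]
  725 → stock rod 5 (new)  [load 725/875]
  725 → stock rod 6 (new)  [load 725/875]
  725 → stock rod 7 (new)  [load 725/875]
  625 → stock rod 8 (new)  [load 625/875]
  400 → stock rod 9 (new)  [load 400/875]
  400 → stock rod 9  [load 800/875]
  375 → stock rod 10 (new)  [load 375/875]
  350 → stock rod 10  [load 725/875]
  325 → stock rod 11 (new)  [load 325/875]
11 stock rods opened.

11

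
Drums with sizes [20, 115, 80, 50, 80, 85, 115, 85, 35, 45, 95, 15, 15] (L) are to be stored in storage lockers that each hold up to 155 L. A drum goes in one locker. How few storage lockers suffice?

7

Total = 115 + 115 + 95 + 85 + 85 + 80 + 80 + 50 + 45 + 35 + 20 + 15 + 15 = 835 L.
Lower bound: ⌈835/155⌉ = 6 storage lockers.
Also, 7 drums each exceed 155/2 L, and no two of those can share a locker, so at least 7 storage lockers are needed.
A packing using 7 storage lockers:
  locker 1: 115 + 35 = 150
  locker 2: 115 + 20 + 15 = 150
  locker 3: 95 + 50 = 145
  locker 4: 85 + 45 + 15 = 145
  locker 5: 85 = 85
  locker 6: 80 = 80
  locker 7: 80 = 80
This matches the lower bound, so 7 is optimal.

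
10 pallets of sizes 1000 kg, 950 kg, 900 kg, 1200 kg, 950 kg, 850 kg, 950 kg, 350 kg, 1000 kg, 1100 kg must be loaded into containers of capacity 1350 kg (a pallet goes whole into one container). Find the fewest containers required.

9

Total = 1200 + 1100 + 1000 + 1000 + 950 + 950 + 950 + 900 + 850 + 350 = 9250 kg.
Lower bound: ⌈9250/1350⌉ = 7 containers.
Also, 9 pallets each exceed 675 kg, and no two of those can share a container, so at least 9 containers are needed.
A packing using 9 containers:
  container 1: 1200 = 1200
  container 2: 1100 = 1100
  container 3: 1000 + 350 = 1350
  container 4: 1000 = 1000
  container 5: 950 = 950
  container 6: 950 = 950
  container 7: 950 = 950
  container 8: 900 = 900
  container 9: 850 = 850
This matches the lower bound, so 9 is optimal.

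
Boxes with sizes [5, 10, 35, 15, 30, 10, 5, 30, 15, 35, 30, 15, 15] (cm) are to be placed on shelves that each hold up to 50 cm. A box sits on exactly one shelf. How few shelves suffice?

Total = 35 + 35 + 30 + 30 + 30 + 15 + 15 + 15 + 15 + 10 + 10 + 5 + 5 = 250 cm.
Lower bound: ⌈250/50⌉ = 5 shelves.
A packing using 5 shelves:
  shelf 1: 35 + 15 = 50
  shelf 2: 35 + 15 = 50
  shelf 3: 30 + 15 + 5 = 50
  shelf 4: 30 + 15 + 5 = 50
  shelf 5: 30 + 10 + 10 = 50
This matches the lower bound, so 5 is optimal.

5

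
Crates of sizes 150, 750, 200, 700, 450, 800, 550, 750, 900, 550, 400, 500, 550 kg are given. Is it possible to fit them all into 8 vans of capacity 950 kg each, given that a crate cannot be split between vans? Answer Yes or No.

No

Total = 7250 kg; ⌈7250/950⌉ = 8.
9 crates each exceed half the capacity and cannot share a van, forcing at least 9 vans.
At least 9 vans are required, but only 8 are allowed.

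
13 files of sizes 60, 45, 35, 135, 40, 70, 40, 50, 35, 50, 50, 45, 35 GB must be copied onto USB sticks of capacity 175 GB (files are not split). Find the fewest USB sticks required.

4

Total = 135 + 70 + 60 + 50 + 50 + 50 + 45 + 45 + 40 + 40 + 35 + 35 + 35 = 690 GB.
Lower bound: ⌈690/175⌉ = 4 USB sticks.
A packing using 4 USB sticks:
  USB stick 1: 135 + 40 = 175
  USB stick 2: 70 + 60 + 45 = 175
  USB stick 3: 50 + 50 + 40 + 35 = 175
  USB stick 4: 50 + 45 + 35 + 35 = 165
This matches the lower bound, so 4 is optimal.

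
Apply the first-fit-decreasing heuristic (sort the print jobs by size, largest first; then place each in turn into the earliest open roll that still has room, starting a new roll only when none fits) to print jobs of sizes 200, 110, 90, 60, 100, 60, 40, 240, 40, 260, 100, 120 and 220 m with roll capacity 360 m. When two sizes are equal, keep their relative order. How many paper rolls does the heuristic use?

Sorted descending: 260, 240, 220, 200, 120, 110, 100, 100, 90, 60, 60, 40, 40.
  260 → roll 1 (new)  [load 260/360]
  240 → roll 2 (new)  [load 240/360]
  220 → roll 3 (new)  [load 220/360]
  200 → roll 4 (new)  [load 200/360]
  120 → roll 2  [load 360/360]
  110 → roll 3  [load 330/360]
  100 → roll 1  [load 360/360]
  100 → roll 4  [load 300/360]
  90 → roll 5 (new)  [load 90/360]
  60 → roll 4  [load 360/360]
  60 → roll 5  [load 150/360]
  40 → roll 5  [load 190/360]
  40 → roll 5  [load 230/360]
5 paper rolls opened.

5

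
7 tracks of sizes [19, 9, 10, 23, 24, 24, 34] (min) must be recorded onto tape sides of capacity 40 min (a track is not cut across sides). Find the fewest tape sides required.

5

Total = 34 + 24 + 24 + 23 + 19 + 10 + 9 = 143 min.
Lower bound: ⌈143/40⌉ = 4 tape sides.
A packing using 5 tape sides:
  side 1: 34 = 34
  side 2: 24 + 10 = 34
  side 3: 24 + 9 = 33
  side 4: 23 = 23
  side 5: 19 = 19
No arrangement into 4 tape sides stays within capacity, so 5 is optimal.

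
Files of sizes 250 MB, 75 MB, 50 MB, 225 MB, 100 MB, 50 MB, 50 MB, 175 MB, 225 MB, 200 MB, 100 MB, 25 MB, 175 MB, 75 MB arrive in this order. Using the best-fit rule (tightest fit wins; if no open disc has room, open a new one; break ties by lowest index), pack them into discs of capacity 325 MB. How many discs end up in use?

  250 → disc 1 (new)  [load 250/325]
  75 → disc 1  [load 325/325]
  50 → disc 2 (new)  [load 50/325]
  225 → disc 2  [load 275/325]
  100 → disc 3 (new)  [load 100/325]
  50 → disc 2  [load 325/325]
  50 → disc 3  [load 150/325]
  175 → disc 3  [load 325/325]
  225 → disc 4 (new)  [load 225/325]
  200 → disc 5 (new)  [load 200/325]
  100 → disc 4  [load 325/325]
  25 → disc 5  [load 225/325]
  175 → disc 6 (new)  [load 175/325]
  75 → disc 5  [load 300/325]
6 discs opened.

6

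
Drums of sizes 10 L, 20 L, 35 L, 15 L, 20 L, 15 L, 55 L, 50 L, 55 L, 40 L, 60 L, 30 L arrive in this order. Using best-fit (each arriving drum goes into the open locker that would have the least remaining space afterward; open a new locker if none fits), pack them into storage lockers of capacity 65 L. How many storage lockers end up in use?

8

  10 → locker 1 (new)  [load 10/65]
  20 → locker 1  [load 30/65]
  35 → locker 1  [load 65/65]
  15 → locker 2 (new)  [load 15/65]
  20 → locker 2  [load 35/65]
  15 → locker 2  [load 50/65]
  55 → locker 3 (new)  [load 55/65]
  50 → locker 4 (new)  [load 50/65]
  55 → locker 5 (new)  [load 55/65]
  40 → locker 6 (new)  [load 40/65]
  60 → locker 7 (new)  [load 60/65]
  30 → locker 8 (new)  [load 30/65]
8 storage lockers opened.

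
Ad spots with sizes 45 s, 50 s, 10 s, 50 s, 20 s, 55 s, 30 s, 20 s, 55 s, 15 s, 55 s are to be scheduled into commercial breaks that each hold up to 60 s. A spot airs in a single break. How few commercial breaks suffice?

8

Total = 55 + 55 + 55 + 50 + 50 + 45 + 30 + 20 + 20 + 15 + 10 = 405 s.
Lower bound: ⌈405/60⌉ = 7 commercial breaks.
A packing using 8 commercial breaks:
  break 1: 55 = 55
  break 2: 55 = 55
  break 3: 55 = 55
  break 4: 50 + 10 = 60
  break 5: 50 = 50
  break 6: 45 + 15 = 60
  break 7: 30 + 20 = 50
  break 8: 20 = 20
No arrangement into 7 commercial breaks stays within capacity, so 8 is optimal.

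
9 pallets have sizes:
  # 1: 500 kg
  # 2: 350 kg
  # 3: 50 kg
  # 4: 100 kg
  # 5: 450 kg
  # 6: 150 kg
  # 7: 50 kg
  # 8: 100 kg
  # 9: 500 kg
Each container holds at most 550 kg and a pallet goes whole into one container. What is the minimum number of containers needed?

Total = 500 + 500 + 450 + 350 + 150 + 100 + 100 + 50 + 50 = 2250 kg.
Lower bound: ⌈2250/550⌉ = 5 containers.
A packing using 5 containers:
  container 1: 500 + 50 = 550
  container 2: 500 + 50 = 550
  container 3: 450 + 100 = 550
  container 4: 350 + 150 = 500
  container 5: 100 = 100
This matches the lower bound, so 5 is optimal.

5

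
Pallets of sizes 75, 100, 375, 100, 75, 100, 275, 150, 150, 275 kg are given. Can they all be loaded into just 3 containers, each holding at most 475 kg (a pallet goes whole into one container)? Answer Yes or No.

Total = 1675 kg; ⌈1675/475⌉ = 4.
At least 4 containers are required, but only 3 are allowed.

No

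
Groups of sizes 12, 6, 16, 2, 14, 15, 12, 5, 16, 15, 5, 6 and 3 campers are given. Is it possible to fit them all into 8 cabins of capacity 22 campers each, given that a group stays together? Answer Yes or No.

A valid assignment using 7 cabins:
  cabin 1: 16 + 6 = 22
  cabin 2: 16 + 6 = 22
  cabin 3: 15 + 5 + 2 = 22
  cabin 4: 15 + 5 = 20
  cabin 5: 14 + 3 = 17
  cabin 6: 12 = 12
  cabin 7: 12 = 12
That uses only 7 ≤ 8, so 8 cabins are enough.

Yes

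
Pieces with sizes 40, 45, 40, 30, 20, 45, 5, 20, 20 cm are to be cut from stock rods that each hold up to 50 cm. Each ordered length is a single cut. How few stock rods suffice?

Total = 45 + 45 + 40 + 40 + 30 + 20 + 20 + 20 + 5 = 265 cm.
Lower bound: ⌈265/50⌉ = 6 stock rods.
A packing using 6 stock rods:
  stock rod 1: 45 + 5 = 50
  stock rod 2: 45 = 45
  stock rod 3: 40 = 40
  stock rod 4: 40 = 40
  stock rod 5: 30 + 20 = 50
  stock rod 6: 20 + 20 = 40
This matches the lower bound, so 6 is optimal.

6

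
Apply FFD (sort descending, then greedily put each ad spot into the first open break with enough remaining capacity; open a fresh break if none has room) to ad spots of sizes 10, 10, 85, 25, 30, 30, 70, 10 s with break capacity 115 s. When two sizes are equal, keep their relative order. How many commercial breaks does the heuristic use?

3

Sorted descending: 85, 70, 30, 30, 25, 10, 10, 10.
  85 → break 1 (new)  [load 85/115]
  70 → break 2 (new)  [load 70/115]
  30 → break 1  [load 115/115]
  30 → break 2  [load 100/115]
  25 → break 3 (new)  [load 25/115]
  10 → break 2  [load 110/115]
  10 → break 3  [load 35/115]
  10 → break 3  [load 45/115]
3 commercial breaks opened.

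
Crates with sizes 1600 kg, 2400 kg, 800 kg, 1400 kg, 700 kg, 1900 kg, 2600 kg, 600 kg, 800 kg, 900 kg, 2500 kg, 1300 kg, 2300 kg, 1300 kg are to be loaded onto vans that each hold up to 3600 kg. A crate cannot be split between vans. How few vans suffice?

Total = 2600 + 2500 + 2400 + 2300 + 1900 + 1600 + 1400 + 1300 + 1300 + 900 + 800 + 800 + 700 + 600 = 21100 kg.
Lower bound: ⌈21100/3600⌉ = 6 vans.
A packing using 7 vans:
  van 1: 2600 + 900 = 3500
  van 2: 2500 + 800 = 3300
  van 3: 2400 + 800 = 3200
  van 4: 2300 + 1300 = 3600
  van 5: 1900 + 1600 = 3500
  van 6: 1400 + 1300 + 700 = 3400
  van 7: 600 = 600
No arrangement into 6 vans stays within capacity, so 7 is optimal.

7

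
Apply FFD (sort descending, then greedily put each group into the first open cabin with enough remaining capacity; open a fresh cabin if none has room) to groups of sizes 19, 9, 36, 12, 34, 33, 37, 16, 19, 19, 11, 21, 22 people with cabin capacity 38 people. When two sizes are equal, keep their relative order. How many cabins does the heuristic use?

Sorted descending: 37, 36, 34, 33, 22, 21, 19, 19, 19, 16, 12, 11, 9.
  37 → cabin 1 (new)  [load 37/38]
  36 → cabin 2 (new)  [load 36/38]
  34 → cabin 3 (new)  [load 34/38]
  33 → cabin 4 (new)  [load 33/38]
  22 → cabin 5 (new)  [load 22/38]
  21 → cabin 6 (new)  [load 21/38]
  19 → cabin 7 (new)  [load 19/38]
  19 → cabin 7  [load 38/38]
  19 → cabin 8 (new)  [load 19/38]
  16 → cabin 5  [load 38/38]
  12 → cabin 6  [load 33/38]
  11 → cabin 8  [load 30/38]
  9 → cabin 9 (new)  [load 9/38]
9 cabins opened.

9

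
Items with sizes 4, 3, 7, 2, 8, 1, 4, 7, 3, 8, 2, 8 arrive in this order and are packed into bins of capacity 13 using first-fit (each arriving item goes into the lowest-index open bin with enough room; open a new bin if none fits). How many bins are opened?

6

  4 → bin 1 (new)  [load 4/13]
  3 → bin 1  [load 7/13]
  7 → bin 2 (new)  [load 7/13]
  2 → bin 1  [load 9/13]
  8 → bin 3 (new)  [load 8/13]
  1 → bin 1  [load 10/13]
  4 → bin 2  [load 11/13]
  7 → bin 4 (new)  [load 7/13]
  3 → bin 1  [load 13/13]
  8 → bin 5 (new)  [load 8/13]
  2 → bin 2  [load 13/13]
  8 → bin 6 (new)  [load 8/13]
6 bins opened.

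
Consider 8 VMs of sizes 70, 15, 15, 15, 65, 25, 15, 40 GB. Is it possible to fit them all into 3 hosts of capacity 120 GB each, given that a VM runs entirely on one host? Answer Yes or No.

Yes

A valid assignment using 3 hosts:
  host 1: 70 + 40 = 110
  host 2: 65 + 25 + 15 + 15 = 120
  host 3: 15 + 15 = 30
Every load is within 120 GB, so 3 hosts suffice.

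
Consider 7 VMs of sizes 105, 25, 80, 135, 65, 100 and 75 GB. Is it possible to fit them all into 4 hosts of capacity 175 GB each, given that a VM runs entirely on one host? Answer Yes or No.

Yes

A valid assignment using 4 hosts:
  host 1: 135 + 25 = 160
  host 2: 105 + 65 = 170
  host 3: 100 + 75 = 175
  host 4: 80 = 80
Every load is within 175 GB, so 4 hosts suffice.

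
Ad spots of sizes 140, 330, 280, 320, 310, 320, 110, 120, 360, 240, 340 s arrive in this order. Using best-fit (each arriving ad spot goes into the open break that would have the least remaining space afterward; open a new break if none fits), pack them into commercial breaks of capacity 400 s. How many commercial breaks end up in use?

  140 → break 1 (new)  [load 140/400]
  330 → break 2 (new)  [load 330/400]
  280 → break 3 (new)  [load 280/400]
  320 → break 4 (new)  [load 320/400]
  310 → break 5 (new)  [load 310/400]
  320 → break 6 (new)  [load 320/400]
  110 → break 3  [load 390/400]
  120 → break 1  [load 260/400]
  360 → break 7 (new)  [load 360/400]
  240 → break 8 (new)  [load 240/400]
  340 → break 9 (new)  [load 340/400]
9 commercial breaks opened.

9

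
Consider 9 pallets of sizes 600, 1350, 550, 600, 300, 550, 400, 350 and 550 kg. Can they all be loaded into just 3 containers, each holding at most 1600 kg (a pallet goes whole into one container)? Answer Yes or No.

Total = 5250 kg; ⌈5250/1600⌉ = 4.
At least 4 containers are required, but only 3 are allowed.

No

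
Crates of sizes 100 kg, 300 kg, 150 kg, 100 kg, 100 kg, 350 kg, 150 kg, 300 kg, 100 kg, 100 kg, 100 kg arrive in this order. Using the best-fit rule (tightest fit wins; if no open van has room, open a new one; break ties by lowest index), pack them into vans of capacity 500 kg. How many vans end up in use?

  100 → van 1 (new)  [load 100/500]
  300 → van 1  [load 400/500]
  150 → van 2 (new)  [load 150/500]
  100 → van 1  [load 500/500]
  100 → van 2  [load 250/500]
  350 → van 3 (new)  [load 350/500]
  150 → van 3  [load 500/500]
  300 → van 4 (new)  [load 300/500]
  100 → van 4  [load 400/500]
  100 → van 4  [load 500/500]
  100 → van 2  [load 350/500]
4 vans opened.

4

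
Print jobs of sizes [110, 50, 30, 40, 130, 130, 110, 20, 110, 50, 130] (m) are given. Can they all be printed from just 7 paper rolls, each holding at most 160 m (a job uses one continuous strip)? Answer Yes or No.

A valid assignment using 6 paper rolls:
  roll 1: 130 + 30 = 160
  roll 2: 130 + 20 = 150
  roll 3: 130 = 130
  roll 4: 110 + 50 = 160
  roll 5: 110 + 50 = 160
  roll 6: 110 + 40 = 150
That uses only 6 ≤ 7, so 7 paper rolls are enough.

Yes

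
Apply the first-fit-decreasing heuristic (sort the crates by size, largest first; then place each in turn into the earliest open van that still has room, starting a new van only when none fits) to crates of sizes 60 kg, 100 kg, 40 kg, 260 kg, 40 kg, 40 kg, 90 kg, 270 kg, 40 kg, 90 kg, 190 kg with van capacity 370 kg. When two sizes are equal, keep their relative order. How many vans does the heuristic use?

4

Sorted descending: 270, 260, 190, 100, 90, 90, 60, 40, 40, 40, 40.
  270 → van 1 (new)  [load 270/370]
  260 → van 2 (new)  [load 260/370]
  190 → van 3 (new)  [load 190/370]
  100 → van 1  [load 370/370]
  90 → van 2  [load 350/370]
  90 → van 3  [load 280/370]
  60 → van 3  [load 340/370]
  40 → van 4 (new)  [load 40/370]
  40 → van 4  [load 80/370]
  40 → van 4  [load 120/370]
  40 → van 4  [load 160/370]
4 vans opened.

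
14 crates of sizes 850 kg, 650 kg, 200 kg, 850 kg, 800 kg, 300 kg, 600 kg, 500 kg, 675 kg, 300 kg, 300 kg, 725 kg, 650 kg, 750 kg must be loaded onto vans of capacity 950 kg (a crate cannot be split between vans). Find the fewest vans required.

10

Total = 850 + 850 + 800 + 750 + 725 + 675 + 650 + 650 + 600 + 500 + 300 + 300 + 300 + 200 = 8150 kg.
Lower bound: ⌈8150/950⌉ = 9 vans.
Also, 10 crates each exceed 475 kg, and no two of those can share a van, so at least 10 vans are needed.
A packing using 10 vans:
  van 1: 850 = 850
  van 2: 850 = 850
  van 3: 800 = 800
  van 4: 750 + 200 = 950
  van 5: 725 = 725
  van 6: 675 = 675
  van 7: 650 + 300 = 950
  van 8: 650 + 300 = 950
  van 9: 600 + 300 = 900
  van 10: 500 = 500
This matches the lower bound, so 10 is optimal.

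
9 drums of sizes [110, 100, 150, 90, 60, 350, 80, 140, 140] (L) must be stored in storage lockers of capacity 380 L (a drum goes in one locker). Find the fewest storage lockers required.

Total = 350 + 150 + 140 + 140 + 110 + 100 + 90 + 80 + 60 = 1220 L.
Lower bound: ⌈1220/380⌉ = 4 storage lockers.
A packing using 4 storage lockers:
  locker 1: 350 = 350
  locker 2: 150 + 140 + 90 = 380
  locker 3: 140 + 110 + 100 = 350
  locker 4: 80 + 60 = 140
This matches the lower bound, so 4 is optimal.

4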